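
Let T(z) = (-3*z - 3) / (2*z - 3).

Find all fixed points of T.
T(z) = z means -3*z - 3 = z*(2*z - 3), i.e.
  2*z^2 + 3 = 0.
Discriminant: (0)^2 - 4*(2)*(3) = -24, so the roots are complex conjugates.
  z = (0 ± I*sqrt(24))/(2*(2))
Fixed points: {-sqrt(6)*I/2, sqrt(6)*I/2}

Final answer: {-sqrt(6)*I/2, sqrt(6)*I/2}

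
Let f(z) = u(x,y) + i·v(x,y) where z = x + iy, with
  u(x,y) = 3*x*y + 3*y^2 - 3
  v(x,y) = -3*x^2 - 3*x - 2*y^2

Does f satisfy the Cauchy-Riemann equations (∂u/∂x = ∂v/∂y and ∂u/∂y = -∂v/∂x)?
∂u/∂x = 3*y
∂v/∂y = -4*y
∂u/∂y = 3*x + 6*y
∂v/∂x = -6*x - 3
∂u/∂x ≠ ∂v/∂y and ∂u/∂y ≠ -∂v/∂x; the Cauchy-Riemann equations are not satisfied, so f is not analytic.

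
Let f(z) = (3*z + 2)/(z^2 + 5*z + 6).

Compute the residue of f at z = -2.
Write f(z) = P(z)/Q(z) with P(z) = 3*z + 2 and Q(z) = z^2 + 5*z + 6.
The denominator factors as Q(z) = (z + 3)*(z + 2), so z = -2 is a simple zero of Q and P is analytic there; z = -2 is therefore a simple pole and
  Res(f, z₀) = P(z₀)/Q'(z₀).

Q'(z) = 2*z + 5, so Q'(-2) = 1.
P(-2) = -4.

Res(f, -2) = (-4)/(1) = -4

Final answer: -4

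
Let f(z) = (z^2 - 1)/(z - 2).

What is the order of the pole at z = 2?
Factor the denominator:
  z - 2 = (z - 2)

The numerator P(z) = z^2 - 1 has P(2) = 3 ≠ 0, so no factor of (z - 2) cancels.
Near z = 2 we can therefore write f(z) = g(z)/(z - 2) with g analytic at 2 and g(2) ≠ 0 (g is just the numerator).

Hence z = 2 is a pole of order 1.

Final answer: 1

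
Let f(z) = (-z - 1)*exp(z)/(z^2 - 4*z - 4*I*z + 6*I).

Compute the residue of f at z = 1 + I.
(3/4 - I/4)*exp(1 + I)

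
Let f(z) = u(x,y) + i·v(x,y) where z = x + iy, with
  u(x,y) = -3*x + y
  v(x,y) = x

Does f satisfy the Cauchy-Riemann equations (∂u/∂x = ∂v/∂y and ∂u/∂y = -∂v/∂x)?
∂u/∂x = -3
∂v/∂y = 0
∂u/∂y = 1
∂v/∂x = 1
∂u/∂x ≠ ∂v/∂y and ∂u/∂y ≠ -∂v/∂x; the Cauchy-Riemann equations are not satisfied, so f is not analytic.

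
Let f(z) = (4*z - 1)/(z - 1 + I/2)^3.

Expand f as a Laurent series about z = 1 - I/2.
Put w = z - (1 - I/2), i.e. z = w + 1 - I/2. The denominator is w^3, so it suffices to rewrite the numerator in powers of w.

P(z) = 4*z - 1
P(w + 1 - I/2) = 3 - 2*I + 4*w

Dividing each term by w^3:
  f = (3 - 2*I)/w^3 + 4/w^2

Substituting back w = z - 1 + I/2:
  f(z) = (3 - 2*I)/(z - 1 + I/2)^3 + 4/(z - 1 + I/2)^2

The series is finite because the numerator is a polynomial; the negative powers form the principal part.

Final answer: (3 - 2*I)/(z - 1 + I/2)^3 + 4/(z - 1 + I/2)^2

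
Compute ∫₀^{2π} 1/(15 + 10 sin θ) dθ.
Call the integral J. The integrand is 2π-periodic and we integrate over a full period, so shifting θ does not change the value (θ → θ + π/2 turns sin θ into cos θ). Hence
  J = ∫₀^{2π} dθ/(15 + 10 cos θ).
Put z = e^{iθ}: then cos θ = (z + 1/z)/2, dθ = dz/(iz), and z runs once counterclockwise around |z| = 1:
  J = ∮_{|z|=1} 1/(15 + 10*(z + 1/z)/2) · dz/(iz) = (2/i) ∮_{|z|=1} dz/(10*z^2 + 30*z + 10).
The roots of 10*z^2 + 30*z + 10 are z = (-15 ± sqrt(15^2 - 10^2))/10, with sqrt(125) = 5*sqrt(5); their product is 1, so only z₊ = -3/2 + sqrt(5)/2 lies inside the unit circle (z₋ = -3/2 - sqrt(5)/2 lies outside).
z₊ is a simple zero of q(z) = 10*z^2 + 30*z + 10, so Res(1/q, z₊) = 1/q'(z₊) with q'(z) = 20*z + 30; and q'(z₊) = 10*(z₊ - z₋) = 10*sqrt(5).
Therefore J = (2/i) · 2πi · 1/(10*sqrt(5)) = 2*pi/(5*sqrt(5)) = 2*sqrt(5)*pi/25

Final answer: 2*sqrt(5)*pi/25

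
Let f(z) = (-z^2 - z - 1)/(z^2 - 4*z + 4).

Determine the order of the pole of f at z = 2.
Factor the denominator:
  z^2 - 4*z + 4 = (z - 2)^2

The numerator P(z) = -z^2 - z - 1 has P(2) = -7 ≠ 0, so no factor of (z - 2) cancels.
Near z = 2 we can therefore write f(z) = g(z)/(z - 2)^2 with g analytic at 2 and g(2) ≠ 0 (g is just the numerator).

Hence z = 2 is a pole of order 2.

Final answer: 2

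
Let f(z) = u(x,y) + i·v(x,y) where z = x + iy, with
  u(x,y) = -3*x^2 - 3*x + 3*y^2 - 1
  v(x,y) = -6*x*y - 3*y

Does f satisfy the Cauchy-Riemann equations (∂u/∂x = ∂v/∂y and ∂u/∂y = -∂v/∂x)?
∂u/∂x = -6*x - 3
∂v/∂y = -6*x - 3
∂u/∂y = 6*y
∂v/∂x = -6*y
∂u/∂x = ∂v/∂y and ∂u/∂y = -∂v/∂x hold identically; f is analytic.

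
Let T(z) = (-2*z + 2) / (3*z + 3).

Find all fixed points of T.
T(z) = z means -2*z + 2 = z*(3*z + 3), i.e.
  3*z^2 + 5*z - 2 = 0.
Discriminant: (5)^2 - 4*(3)*(-2) = 49, so the roots are real.
  z = (-5 ± sqrt(49))/(2*(3))
Fixed points: {-2, 1/3}

Final answer: {-2, 1/3}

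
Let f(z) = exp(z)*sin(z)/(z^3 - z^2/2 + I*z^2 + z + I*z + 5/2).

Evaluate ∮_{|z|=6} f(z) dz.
pi*(1/13 - 5*I/13)*exp(-1)*sin(1) + pi*(128/481 - 120*I/481)*exp(1/2 + I)*sin(1/2 + I) + pi*(-7/37 - 5*I/37)*exp(1 - 2*I)*sin(1 - 2*I)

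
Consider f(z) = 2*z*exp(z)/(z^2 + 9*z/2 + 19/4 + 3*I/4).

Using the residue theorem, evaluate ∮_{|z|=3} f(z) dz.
By the residue theorem, ∮_C f(z) dz = 2πi · (sum of the residues of f at the poles inside |z| = 3).

The denominator factors as (z + 3/2 + I/2)*(z + 3 - I/2), so the singularities of f are simple poles at z = -3/2 - I/2, z = -3 + I/2.
  |-3/2 - I/2|² = 5/2 < 9 = 3², so this pole is inside the contour.
  |-3 + I/2|² = 37/4 > 9 = 3², so this pole is outside the contour.

With P(z) = 2*z*exp(z) and Q(z) = z^2 + 9*z/2 + 19/4 + 3*I/4, each pole is simple, so Res(f, z₀) = P(z₀)/Q'(z₀) with Q'(z) = 2*z + 9/2.
  Res(f, -3/2 - I/2) = P(-3/2 - I/2)/Q'(-3/2 - I/2) = ((-3 - I)*exp(-3/2 - I/2))/(3/2 - I) = (-14/13 - 18*I/13)*exp(-3/2 - I/2)

∮_C f(z) dz = 2πi · ((-14/13 - 18*I/13)*exp(-3/2 - I/2)) = pi*(36/13 - 28*I/13)*exp(-3/2 - I/2)

Final answer: pi*(36/13 - 28*I/13)*exp(-3/2 - I/2)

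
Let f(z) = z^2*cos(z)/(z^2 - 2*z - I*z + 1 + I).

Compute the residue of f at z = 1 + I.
Write f(z) = P(z)/Q(z) with P(z) = z^2*cos(z) and Q(z) = z^2 - 2*z - I*z + 1 + I.
The denominator factors as Q(z) = (z - 1)*(z - 1 - I), so z = 1 + I is a simple zero of Q and P is analytic there; z = 1 + I is therefore a simple pole and
  Res(f, z₀) = P(z₀)/Q'(z₀).

Q'(z) = 2*z - 2 - I, so Q'(1 + I) = I.
P(1 + I) = 2*I*cos(1 + I).

Res(f, 1 + I) = (2*I*cos(1 + I))/(I) = 2*cos(1 + I)

Final answer: 2*cos(1 + I)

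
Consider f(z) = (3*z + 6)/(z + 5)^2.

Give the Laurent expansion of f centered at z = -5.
-9/(z + 5)^2 + 3/(z + 5)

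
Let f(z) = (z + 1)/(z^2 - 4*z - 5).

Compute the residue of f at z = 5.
1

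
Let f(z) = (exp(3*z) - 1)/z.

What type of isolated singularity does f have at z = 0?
Let u = z. The exponent is 3*z = 3u, so
  f = (e^(3u) - 1)/u = ((3u) + (3u)^2/2 + (3u)^3/6 + ...)/u = 3 + (9/2)*u + (9/2)*u^2 + ...
The Laurent expansion about u = 0 has no negative powers; equivalently lim_{z→0} f(z) = 3 exists and is finite.
So the singularity is removable.

Final answer: removable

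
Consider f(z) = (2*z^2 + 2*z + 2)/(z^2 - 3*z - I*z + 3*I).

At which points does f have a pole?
The singularities of f are the zeros of the denominator. Factoring,
  z^2 - 3*z - I*z + 3*I = (z - 3)*(z - I)
so the candidates are z = 3, z = I.

Check the numerator P(z) = 2*z^2 + 2*z + 2 at each one:
  P(3) = 26 ≠ 0, so z = 3 is a (simple) pole.
  P(I) = 2*I ≠ 0, so z = I is a (simple) pole.

Poles of f: {I, 3}

Final answer: {I, 3}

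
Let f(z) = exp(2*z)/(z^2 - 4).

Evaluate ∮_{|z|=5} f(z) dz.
By the residue theorem, ∮_C f(z) dz = 2πi · (sum of the residues of f at the poles inside |z| = 5).

The denominator factors as (z + 2)*(z - 2), so the singularities of f are simple poles at z = -2, z = 2.
  |-2|² = 4 < 25 = 5², so this pole is inside the contour.
  |2|² = 4 < 25 = 5², so this pole is inside the contour.

With P(z) = exp(2*z) and Q(z) = z^2 - 4, each pole is simple, so Res(f, z₀) = P(z₀)/Q'(z₀) with Q'(z) = 2*z.
  Res(f, -2) = P(-2)/Q'(-2) = (exp(-4))/(-4) = -exp(-4)/4
  Res(f, 2) = P(2)/Q'(2) = (exp(4))/(4) = exp(4)/4

Sum of residues inside C: -exp(-4)/4 + exp(4)/4
∮_C f(z) dz = 2πi · (-exp(-4)/4 + exp(4)/4) = -I*pi*exp(-4)/2 + I*pi*exp(4)/2

Final answer: -I*pi*exp(-4)/2 + I*pi*exp(4)/2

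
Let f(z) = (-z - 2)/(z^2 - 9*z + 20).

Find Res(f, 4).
Write f(z) = P(z)/Q(z) with P(z) = -z - 2 and Q(z) = z^2 - 9*z + 20.
The denominator factors as Q(z) = (z - 5)*(z - 4), so z = 4 is a simple zero of Q and P is analytic there; z = 4 is therefore a simple pole and
  Res(f, z₀) = P(z₀)/Q'(z₀).

Q'(z) = 2*z - 9, so Q'(4) = -1.
P(4) = -6.

Res(f, 4) = (-6)/(-1) = 6

Final answer: 6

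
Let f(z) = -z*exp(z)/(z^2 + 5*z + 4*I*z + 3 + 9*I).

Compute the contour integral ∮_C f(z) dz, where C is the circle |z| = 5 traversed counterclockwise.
By the residue theorem, ∮_C f(z) dz = 2πi · (sum of the residues of f at the poles inside |z| = 5).

The denominator factors as (z + 3 + 3*I)*(z + 2 + I), so the singularities of f are simple poles at z = -3 - 3*I, z = -2 - I.
  |-3 - 3*I|² = 18 < 25 = 5², so this pole is inside the contour.
  |-2 - I|² = 5 < 25 = 5², so this pole is inside the contour.

With P(z) = -z*exp(z) and Q(z) = z^2 + 5*z + 4*I*z + 3 + 9*I, each pole is simple, so Res(f, z₀) = P(z₀)/Q'(z₀) with Q'(z) = 2*z + 5 + 4*I.
  Res(f, -3 - 3*I) = P(-3 - 3*I)/Q'(-3 - 3*I) = ((3 + 3*I)*exp(-3 - 3*I))/(-1 - 2*I) = (-9/5 + 3*I/5)*exp(-3 - 3*I)
  Res(f, -2 - I) = P(-2 - I)/Q'(-2 - I) = ((2 + I)*exp(-2 - I))/(1 + 2*I) = (4/5 - 3*I/5)*exp(-2 - I)

Sum of residues inside C: (4/5 - 3*I/5)*exp(-2 - I) + (-9/5 + 3*I/5)*exp(-3 - 3*I)
∮_C f(z) dz = 2πi · ((4/5 - 3*I/5)*exp(-2 - I) + (-9/5 + 3*I/5)*exp(-3 - 3*I)) = pi*(6/5 + 8*I/5)*exp(-2 - I) + pi*(-6/5 - 18*I/5)*exp(-3 - 3*I)

Final answer: pi*(6/5 + 8*I/5)*exp(-2 - I) + pi*(-6/5 - 18*I/5)*exp(-3 - 3*I)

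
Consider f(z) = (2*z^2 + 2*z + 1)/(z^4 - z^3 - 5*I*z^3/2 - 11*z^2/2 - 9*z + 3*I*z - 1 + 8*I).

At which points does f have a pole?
The singularities of f are the zeros of the denominator. Factoring,
  z^4 - z^3 - 5*I*z^3/2 - 11*z^2/2 - 9*z + 3*I*z - 1 + 8*I = (z - 3 - I)*(z - I)*(z + 1 - 3*I/2)*(z + 1 + I)
so the candidates are z = 3 + I, z = I, z = -1 + 3*I/2, z = -1 - I.

Check the numerator P(z) = 2*z^2 + 2*z + 1 at each one:
  P(3 + I) = 23 + 14*I ≠ 0, so z = 3 + I is a (simple) pole.
  P(I) = -1 + 2*I ≠ 0, so z = I is a (simple) pole.
  P(-1 + 3*I/2) = -7/2 - 3*I ≠ 0, so z = -1 + 3*I/2 is a (simple) pole.
  P(-1 - I) = -1 + 2*I ≠ 0, so z = -1 - I is a (simple) pole.

Poles of f: {-1 - I, -1 + 3*I/2, I, 3 + I}

Final answer: {-1 - I, -1 + 3*I/2, I, 3 + I}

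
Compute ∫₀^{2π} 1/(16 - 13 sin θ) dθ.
Call the integral J. The integrand is 2π-periodic and we integrate over a full period, so shifting θ does not change the value (θ → θ + π/2 turns sin θ into cos θ; θ → θ + π flips the sign of the trig term). Hence
  J = ∫₀^{2π} dθ/(16 + 13 cos θ).
Put z = e^{iθ}: then cos θ = (z + 1/z)/2, dθ = dz/(iz), and z runs once counterclockwise around |z| = 1:
  J = ∮_{|z|=1} 1/(16 + 13*(z + 1/z)/2) · dz/(iz) = (2/i) ∮_{|z|=1} dz/(13*z^2 + 32*z + 13).
The roots of 13*z^2 + 32*z + 13 are z = (-16 ± sqrt(16^2 - 13^2))/13, with sqrt(87) = sqrt(87); their product is 1, so only z₊ = -16/13 + sqrt(87)/13 lies inside the unit circle (z₋ = -16/13 - sqrt(87)/13 lies outside).
z₊ is a simple zero of q(z) = 13*z^2 + 32*z + 13, so Res(1/q, z₊) = 1/q'(z₊) with q'(z) = 26*z + 32; and q'(z₊) = 13*(z₊ - z₋) = 2*sqrt(87).
Therefore J = (2/i) · 2πi · 1/(2*sqrt(87)) = 2*pi/(sqrt(87)) = 2*sqrt(87)*pi/87

Final answer: 2*sqrt(87)*pi/87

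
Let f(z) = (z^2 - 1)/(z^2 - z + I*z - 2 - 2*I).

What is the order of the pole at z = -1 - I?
1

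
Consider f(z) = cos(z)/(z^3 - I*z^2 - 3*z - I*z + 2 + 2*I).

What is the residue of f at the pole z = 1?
Write f(z) = P(z)/Q(z) with P(z) = cos(z) and Q(z) = z^3 - I*z^2 - 3*z - I*z + 2 + 2*I.
The denominator factors as Q(z) = (z - 1)*(z - 1 - I)*(z + 2), so z = 1 is a simple zero of Q and P is analytic there; z = 1 is therefore a simple pole and
  Res(f, z₀) = P(z₀)/Q'(z₀).

Q'(z) = 3*z^2 - 2*I*z - 3 - I, so Q'(1) = -3*I.
P(1) = cos(1).

Res(f, 1) = (cos(1))/(-3*I) = I*cos(1)/3

Final answer: I*cos(1)/3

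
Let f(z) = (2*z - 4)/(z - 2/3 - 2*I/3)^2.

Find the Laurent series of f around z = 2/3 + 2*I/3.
Put w = z - (2/3 + 2*I/3), i.e. z = w + 2/3 + 2*I/3. The denominator is w^2, so it suffices to rewrite the numerator in powers of w.

P(z) = 2*z - 4
P(w + 2/3 + 2*I/3) = -8/3 + 4*I/3 + 2*w

Dividing each term by w^2:
  f = (-8/3 + 4*I/3)/w^2 + 2/w

Substituting back w = z - 2/3 - 2*I/3:
  f(z) = (-8/3 + 4*I/3)/(z - 2/3 - 2*I/3)^2 + 2/(z - 2/3 - 2*I/3)

The series is finite because the numerator is a polynomial; the negative powers form the principal part, and the coefficient of 1/(z - 2/3 - 2*I/3) gives Res(f, 2/3 + 2*I/3) = 2.

Final answer: (-8/3 + 4*I/3)/(z - 2/3 - 2*I/3)^2 + 2/(z - 2/3 - 2*I/3)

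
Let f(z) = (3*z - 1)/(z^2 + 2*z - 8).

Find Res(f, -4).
Write f(z) = P(z)/Q(z) with P(z) = 3*z - 1 and Q(z) = z^2 + 2*z - 8.
The denominator factors as Q(z) = (z - 2)*(z + 4), so z = -4 is a simple zero of Q and P is analytic there; z = -4 is therefore a simple pole and
  Res(f, z₀) = P(z₀)/Q'(z₀).

Q'(z) = 2*z + 2, so Q'(-4) = -6.
P(-4) = -13.

Res(f, -4) = (-13)/(-6) = 13/6

Final answer: 13/6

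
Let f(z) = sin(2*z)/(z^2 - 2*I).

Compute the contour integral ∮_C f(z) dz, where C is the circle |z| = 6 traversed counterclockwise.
By the residue theorem, ∮_C f(z) dz = 2πi · (sum of the residues of f at the poles inside |z| = 6).

The denominator factors as (z - 1 - I)*(z + 1 + I), so the singularities of f are simple poles at z = 1 + I, z = -1 - I.
  |1 + I|² = 2 < 36 = 6², so this pole is inside the contour.
  |-1 - I|² = 2 < 36 = 6², so this pole is inside the contour.

With P(z) = sin(2*z) and Q(z) = z^2 - 2*I, each pole is simple, so Res(f, z₀) = P(z₀)/Q'(z₀) with Q'(z) = 2*z.
  Res(f, 1 + I) = P(1 + I)/Q'(1 + I) = (sin(2 + 2*I))/(2 + 2*I) = (1/4 - I/4)*sin(2 + 2*I)
  Res(f, -1 - I) = P(-1 - I)/Q'(-1 - I) = (-sin(2 + 2*I))/(-2 - 2*I) = (1/4 - I/4)*sin(2 + 2*I)

Sum of residues inside C: (1/2 - I/2)*sin(2 + 2*I)
∮_C f(z) dz = 2πi · ((1/2 - I/2)*sin(2 + 2*I)) = pi*(1 + I)*sin(2 + 2*I)

Final answer: pi*(1 + I)*sin(2 + 2*I)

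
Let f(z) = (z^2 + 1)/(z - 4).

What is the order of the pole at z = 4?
Factor the denominator:
  z - 4 = (z - 4)

The numerator P(z) = z^2 + 1 has P(4) = 17 ≠ 0, so no factor of (z - 4) cancels.
Near z = 4 we can therefore write f(z) = g(z)/(z - 4) with g analytic at 4 and g(4) ≠ 0 (g is just the numerator).

Hence z = 4 is a pole of order 1.

Final answer: 1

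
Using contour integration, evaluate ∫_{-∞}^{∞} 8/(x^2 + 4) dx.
4*pi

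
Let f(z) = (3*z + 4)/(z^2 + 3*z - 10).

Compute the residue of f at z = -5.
11/7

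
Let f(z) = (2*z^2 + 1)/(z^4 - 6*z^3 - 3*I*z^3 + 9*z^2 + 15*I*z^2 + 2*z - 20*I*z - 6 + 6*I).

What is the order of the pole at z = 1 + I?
Factor the denominator:
  z^4 - 6*z^3 - 3*I*z^3 + 9*z^2 + 15*I*z^2 + 2*z - 20*I*z - 6 + 6*I = (z - 1 - I)^3*(z - 3)

The numerator P(z) = 2*z^2 + 1 has P(1 + I) = 1 + 4*I ≠ 0, so no factor of (z - 1 - I) cancels.
Near z = 1 + I we can therefore write f(z) = g(z)/(z - 1 - I)^3 with g analytic at 1 + I and g(1 + I) ≠ 0 (g is the numerator divided by the remaining denominator factors).

Hence z = 1 + I is a pole of order 3.

Final answer: 3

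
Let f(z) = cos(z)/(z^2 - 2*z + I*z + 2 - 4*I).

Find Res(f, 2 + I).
(2/13 - 3*I/13)*cos(2 + I)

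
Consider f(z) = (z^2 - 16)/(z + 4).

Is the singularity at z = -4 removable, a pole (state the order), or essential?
The numerator vanishes at z = -4 ((-4)^2 = 16), so it is divisible by z + 4:
  z^2 - 16 = (z + 4)*(z - 4)
Hence for z ≠ -4, f(z) = z - 4, a polynomial, and lim_{z→-4} f(z) = -8 is finite.
So the singularity is removable.

Final answer: removable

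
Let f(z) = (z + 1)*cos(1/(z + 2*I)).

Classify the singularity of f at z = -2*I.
Let u = z + 2*I. Then
  cos(1/u) = Σ_{k≥0} (-1)^k (1)^(2k)/((2k)!·u^(2k)) = 1 - 1/(2*u^2) + 1/(24*u^4) + ...
which has infinitely many negative powers of u, so cos(1/(z + 2*I)) has an essential singularity at z = -2*I.
The extra factor z + 1 is a nonzero polynomial; if the product had at most a pole at z = -2*I, dividing by that polynomial would leave cos(1/(z + 2*I)) with at most a pole too — contradiction. (Equivalently, the product's Laurent series still has infinitely many negative powers.)
So the singularity is essential.

Final answer: essential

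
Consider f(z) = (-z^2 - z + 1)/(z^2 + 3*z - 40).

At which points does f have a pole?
{-8, 5}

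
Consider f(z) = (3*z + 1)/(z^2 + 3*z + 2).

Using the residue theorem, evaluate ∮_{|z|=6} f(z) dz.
6*I*pi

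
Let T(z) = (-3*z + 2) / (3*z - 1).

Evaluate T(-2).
Substitute z = -2:
  numerator:   -3*(-2) + 2 = 8
  denominator: 3*(-2) - 1 = -7
T(-2) = (8)/(-7) = -8/7

Final answer: -8/7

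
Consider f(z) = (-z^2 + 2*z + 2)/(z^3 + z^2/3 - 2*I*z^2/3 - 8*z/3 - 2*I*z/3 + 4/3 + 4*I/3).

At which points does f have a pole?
The singularities of f are the zeros of the denominator. Factoring,
  z^3 + z^2/3 - 2*I*z^2/3 - 8*z/3 - 2*I*z/3 + 4/3 + 4*I/3 = (z - 1)*(z + 2)*(z - 2/3 - 2*I/3)
so the candidates are z = 1, z = -2, z = 2/3 + 2*I/3.

Check the numerator P(z) = -z^2 + 2*z + 2 at each one:
  P(1) = 3 ≠ 0, so z = 1 is a (simple) pole.
  P(-2) = -6 ≠ 0, so z = -2 is a (simple) pole.
  P(2/3 + 2*I/3) = 10/3 + 4*I/9 ≠ 0, so z = 2/3 + 2*I/3 is a (simple) pole.

Poles of f: {-2, 2/3 + 2*I/3, 1}

Final answer: {-2, 2/3 + 2*I/3, 1}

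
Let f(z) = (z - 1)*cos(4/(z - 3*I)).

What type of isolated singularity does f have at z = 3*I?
Let u = z - 3*I. Then
  cos(4/u) = Σ_{k≥0} (-1)^k (4)^(2k)/((2k)!·u^(2k)) = 1 - 8/u^2 + 32/(3*u^4) + ...
which has infinitely many negative powers of u, so cos(4/(z - 3*I)) has an essential singularity at z = 3*I.
The extra factor z - 1 is a nonzero polynomial; if the product had at most a pole at z = 3*I, dividing by that polynomial would leave cos(4/(z - 3*I)) with at most a pole too — contradiction. (Equivalently, the product's Laurent series still has infinitely many negative powers.)
So the singularity is essential.

Final answer: essential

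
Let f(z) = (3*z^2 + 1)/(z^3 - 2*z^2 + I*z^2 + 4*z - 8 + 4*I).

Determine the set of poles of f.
The singularities of f are the zeros of the denominator. Factoring,
  z^3 - 2*z^2 + I*z^2 + 4*z - 8 + 4*I = (z - 2 + I)*(z + 2*I)*(z - 2*I)
so the candidates are z = 2 - I, z = -2*I, z = 2*I.

Check the numerator P(z) = 3*z^2 + 1 at each one:
  P(2 - I) = 10 - 12*I ≠ 0, so z = 2 - I is a (simple) pole.
  P(-2*I) = -11 ≠ 0, so z = -2*I is a (simple) pole.
  P(2*I) = -11 ≠ 0, so z = 2*I is a (simple) pole.

Poles of f: {-2*I, 2*I, 2 - I}

Final answer: {-2*I, 2*I, 2 - I}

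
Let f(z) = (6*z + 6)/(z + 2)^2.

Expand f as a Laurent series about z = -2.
-6/(z + 2)^2 + 6/(z + 2)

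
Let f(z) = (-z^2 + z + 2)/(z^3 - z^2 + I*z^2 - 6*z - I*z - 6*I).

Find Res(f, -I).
Write f(z) = P(z)/Q(z) with P(z) = -z^2 + z + 2 and Q(z) = z^3 - z^2 + I*z^2 - 6*z - I*z - 6*I.
The denominator factors as Q(z) = (z + I)*(z + 2)*(z - 3), so z = -I is a simple zero of Q and P is analytic there; z = -I is therefore a simple pole and
  Res(f, z₀) = P(z₀)/Q'(z₀).

Q'(z) = 3*z^2 - 2*z + 2*I*z - 6 - I, so Q'(-I) = -7 + I.
P(-I) = 3 - I.

Res(f, -I) = (3 - I)/(-7 + I) = -11/25 + 2*I/25

Final answer: -11/25 + 2*I/25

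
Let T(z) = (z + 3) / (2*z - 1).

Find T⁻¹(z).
Set w = T(z) = (z + 3) / (2*z - 1) and solve for z:
  w*(2*z - 1) = z + 3
  -w + z*(2*w - 1) - 3 = 0
  z*(2*w - 1) = w + 3
  z = (-w - 3)/(1 - 2*w)
Renaming the variable, T⁻¹(z) = (-z - 3)/(-2*z + 1) = (z + 3)/(2*z - 1).
(Check: ad - bc = -7 ≠ 0, so T is invertible.)

Final answer: (z + 3)/(2*z - 1)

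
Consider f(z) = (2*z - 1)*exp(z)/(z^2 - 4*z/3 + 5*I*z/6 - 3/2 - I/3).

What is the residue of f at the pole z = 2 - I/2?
Write f(z) = P(z)/Q(z) with P(z) = (2*z - 1)*exp(z) and Q(z) = z^2 - 4*z/3 + 5*I*z/6 - 3/2 - I/3.
The denominator factors as Q(z) = (z + 2/3 + I/3)*(z - 2 + I/2), so z = 2 - I/2 is a simple zero of Q and P is analytic there; z = 2 - I/2 is therefore a simple pole and
  Res(f, z₀) = P(z₀)/Q'(z₀).

Q'(z) = 2*z - 4/3 + 5*I/6, so Q'(2 - I/2) = 8/3 - I/6.
P(2 - I/2) = (3 - I)*exp(2 - I/2).

Res(f, 2 - I/2) = ((3 - I)*exp(2 - I/2))/(8/3 - I/6) = (294/257 - 78*I/257)*exp(2 - I/2)

Final answer: (294/257 - 78*I/257)*exp(2 - I/2)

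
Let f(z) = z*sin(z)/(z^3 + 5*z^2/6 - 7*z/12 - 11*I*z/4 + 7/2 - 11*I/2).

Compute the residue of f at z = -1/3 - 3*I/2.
Write f(z) = P(z)/Q(z) with P(z) = z*sin(z) and Q(z) = z^3 + 5*z^2/6 - 7*z/12 - 11*I*z/4 + 7/2 - 11*I/2.
The denominator factors as Q(z) = (z + 2)*(z - 3/2 - 3*I/2)*(z + 1/3 + 3*I/2), so z = -1/3 - 3*I/2 is a simple zero of Q and P is analytic there; z = -1/3 - 3*I/2 is therefore a simple pole and
  Res(f, z₀) = P(z₀)/Q'(z₀).

Q'(z) = 3*z^2 + 5*z/3 - 7/12 - 11*I/4, so Q'(-1/3 - 3*I/2) = -68/9 - 9*I/4.
P(-1/3 - 3*I/2) = (1/3 + 3*I/2)*sin(1/3 + 3*I/2).

Res(f, -1/3 - 3*I/2) = ((1/3 + 3*I/2)*sin(1/3 + 3*I/2))/(-68/9 - 9*I/4) = (-7638/80545 - 13716*I/80545)*sin(1/3 + 3*I/2)

Final answer: (-7638/80545 - 13716*I/80545)*sin(1/3 + 3*I/2)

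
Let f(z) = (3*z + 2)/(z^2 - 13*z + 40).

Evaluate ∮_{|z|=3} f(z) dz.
By the residue theorem, ∮_C f(z) dz = 2πi · (sum of the residues of f at the poles inside |z| = 3).

The denominator factors as (z - 5)*(z - 8), so the singularities of f are simple poles at z = 5, z = 8.
  |5|² = 25 > 9 = 3², so this pole is outside the contour.
  |8|² = 64 > 9 = 3², so this pole is outside the contour.

No pole lies inside the contour, so f is analytic on and inside C and the integral is 0 (Cauchy's theorem).

Final answer: 0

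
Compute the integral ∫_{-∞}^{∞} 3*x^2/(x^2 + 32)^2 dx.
Let f(z) = 3*z^2/(z^2 + 32)^2. The denominator has no real zeros and deg Q - deg P = 2 ≥ 2, so the integral of f over the upper semicircle |z| = R tends to 0 as R → ∞. Closing the contour in the upper half-plane,
  ∫_{-∞}^{∞} f(x) dx = 2πi · Σ Res(f, z_k)  over the poles with Im z_k > 0.

Zeros of the denominator: z^2 + 32 = 0 gives z = ±4*sqrt(2)*I.
Upper half-plane: z = 4*sqrt(2)*I (a pole of order 2).

Write f(z) = g(z)/(z - 4*sqrt(2)*I)^2 with g(z) = 3*z^2/(z + 4*sqrt(2)*I)^2. For a double pole, Res(f, z₀) = g'(z₀):
  g'(z) = 24*sqrt(2)*I*z/(z + 4*sqrt(2)*I)^3
  Res(f, 4*sqrt(2)*I) = g'(4*sqrt(2)*I) = -3*sqrt(2)*I/32

∫_{-∞}^{∞} f(x) dx = 2πi · (-3*sqrt(2)*I/32) = 3*sqrt(2)*pi/16

Final answer: 3*sqrt(2)*pi/16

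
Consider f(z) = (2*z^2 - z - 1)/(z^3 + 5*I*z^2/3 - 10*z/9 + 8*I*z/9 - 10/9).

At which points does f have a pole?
The singularities of f are the zeros of the denominator. Factoring,
  z^3 + 5*I*z^2/3 - 10*z/9 + 8*I*z/9 - 10/9 = (z - 1 + I)*(z + 1/3 + I)*(z + 2/3 - I/3)
so the candidates are z = 1 - I, z = -1/3 - I, z = -2/3 + I/3.

Check the numerator P(z) = 2*z^2 - z - 1 at each one:
  P(1 - I) = -2 - 3*I ≠ 0, so z = 1 - I is a (simple) pole.
  P(-1/3 - I) = -22/9 + 7*I/3 ≠ 0, so z = -1/3 - I is a (simple) pole.
  P(-2/3 + I/3) = 1/3 - 11*I/9 ≠ 0, so z = -2/3 + I/3 is a (simple) pole.

Poles of f: {-2/3 + I/3, -1/3 - I, 1 - I}

Final answer: {-2/3 + I/3, -1/3 - I, 1 - I}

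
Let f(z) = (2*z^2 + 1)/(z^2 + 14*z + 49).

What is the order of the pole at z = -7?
Factor the denominator:
  z^2 + 14*z + 49 = (z + 7)^2

The numerator P(z) = 2*z^2 + 1 has P(-7) = 99 ≠ 0, so no factor of (z + 7) cancels.
Near z = -7 we can therefore write f(z) = g(z)/(z + 7)^2 with g analytic at -7 and g(-7) ≠ 0 (g is just the numerator).

Hence z = -7 is a pole of order 2.

Final answer: 2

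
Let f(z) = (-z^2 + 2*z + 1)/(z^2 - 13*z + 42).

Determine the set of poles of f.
The singularities of f are the zeros of the denominator. Factoring,
  z^2 - 13*z + 42 = (z - 6)*(z - 7)
so the candidates are z = 6, z = 7.

Check the numerator P(z) = -z^2 + 2*z + 1 at each one:
  P(6) = -23 ≠ 0, so z = 6 is a (simple) pole.
  P(7) = -34 ≠ 0, so z = 7 is a (simple) pole.

Poles of f: {6, 7}

Final answer: {6, 7}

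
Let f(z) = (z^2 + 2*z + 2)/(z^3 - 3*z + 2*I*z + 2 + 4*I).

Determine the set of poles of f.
The singularities of f are the zeros of the denominator. Factoring,
  z^3 - 3*z + 2*I*z + 2 + 4*I = (z - 2 + I)*(z - I)*(z + 2)
so the candidates are z = 2 - I, z = I, z = -2.

Check the numerator P(z) = z^2 + 2*z + 2 at each one:
  P(2 - I) = 9 - 6*I ≠ 0, so z = 2 - I is a (simple) pole.
  P(I) = 1 + 2*I ≠ 0, so z = I is a (simple) pole.
  P(-2) = 2 ≠ 0, so z = -2 is a (simple) pole.

Poles of f: {-2, I, 2 - I}

Final answer: {-2, I, 2 - I}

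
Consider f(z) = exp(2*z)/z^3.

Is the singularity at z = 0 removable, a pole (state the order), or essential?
Write f(z) = g(z)/z^3 with g(z) = exp(2*z).
g is entire and g(0) = 1 ≠ 0, so no factor of (z) cancels: the Laurent expansion of f about z = 0 starts at the power -3, i.e. lim_{z→z₀} (z - z₀)^3 f(z) = 1 is finite and nonzero.
So z = 0 is a pole of order 3.

Final answer: pole of order 3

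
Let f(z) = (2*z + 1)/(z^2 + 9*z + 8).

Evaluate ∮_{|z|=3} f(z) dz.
By the residue theorem, ∮_C f(z) dz = 2πi · (sum of the residues of f at the poles inside |z| = 3).

The denominator factors as (z + 1)*(z + 8), so the singularities of f are simple poles at z = -1, z = -8.
  |-1|² = 1 < 9 = 3², so this pole is inside the contour.
  |-8|² = 64 > 9 = 3², so this pole is outside the contour.

With P(z) = 2*z + 1 and Q(z) = z^2 + 9*z + 8, each pole is simple, so Res(f, z₀) = P(z₀)/Q'(z₀) with Q'(z) = 2*z + 9.
  Res(f, -1) = P(-1)/Q'(-1) = (-1)/(7) = -1/7

∮_C f(z) dz = 2πi · (-1/7) = -2*I*pi/7

Final answer: -2*I*pi/7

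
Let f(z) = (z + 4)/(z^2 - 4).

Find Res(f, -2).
-1/2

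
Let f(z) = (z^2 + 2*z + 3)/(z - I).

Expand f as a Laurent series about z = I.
Put w = z - (I), i.e. z = w + I. The denominator is w, so it suffices to rewrite the numerator in powers of w.

P(z) = z^2 + 2*z + 3
P(w + I) = 2 + 2*I + (2 + 2*I)*w + w^2

Dividing each term by w:
  f = (2 + 2*I)/w + 2 + 2*I + w

Substituting back w = z - I:
  f(z) = (2 + 2*I)/(z - I) + 2 + 2*I + (z - I)

The series is finite because the numerator is a polynomial; the negative powers form the principal part, and the coefficient of 1/(z - I) gives Res(f, I) = 2 + 2*I.

Final answer: (2 + 2*I)/(z - I) + 2 + 2*I + (z - I)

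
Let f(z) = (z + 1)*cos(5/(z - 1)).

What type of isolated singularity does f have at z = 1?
essential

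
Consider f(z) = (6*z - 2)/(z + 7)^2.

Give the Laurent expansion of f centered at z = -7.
Put w = z - (-7), i.e. z = w - 7. The denominator is w^2, so it suffices to rewrite the numerator in powers of w.

P(z) = 6*z - 2
P(w - 7) = -44 + 6*w

Dividing each term by w^2:
  f = -44/w^2 + 6/w

Substituting back w = z + 7:
  f(z) = -44/(z + 7)^2 + 6/(z + 7)

The series is finite because the numerator is a polynomial; the negative powers form the principal part, and the coefficient of 1/(z + 7) gives Res(f, -7) = 6.

Final answer: -44/(z + 7)^2 + 6/(z + 7)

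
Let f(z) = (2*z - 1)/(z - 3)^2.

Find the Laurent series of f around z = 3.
Put w = z - (3), i.e. z = w + 3. The denominator is w^2, so it suffices to rewrite the numerator in powers of w.

P(z) = 2*z - 1
P(w + 3) = 5 + 2*w

Dividing each term by w^2:
  f = 5/w^2 + 2/w

Substituting back w = z - 3:
  f(z) = 5/(z - 3)^2 + 2/(z - 3)

The series is finite because the numerator is a polynomial; the negative powers form the principal part, and the coefficient of 1/(z - 3) gives Res(f, 3) = 2.

Final answer: 5/(z - 3)^2 + 2/(z - 3)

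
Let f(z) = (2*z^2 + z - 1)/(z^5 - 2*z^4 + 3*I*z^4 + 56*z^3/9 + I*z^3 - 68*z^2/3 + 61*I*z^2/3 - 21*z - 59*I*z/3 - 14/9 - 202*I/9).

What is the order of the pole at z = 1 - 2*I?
Factor the denominator:
  z^5 - 2*z^4 + 3*I*z^4 + 56*z^3/9 + I*z^3 - 68*z^2/3 + 61*I*z^2/3 - 21*z - 59*I*z/3 - 14/9 - 202*I/9 = (z - 1 + 2*I)^3*(z + 2/3)*(z + 1/3 - 3*I)

The numerator P(z) = 2*z^2 + z - 1 has P(1 - 2*I) = -6 - 10*I ≠ 0, so no factor of (z - 1 + 2*I) cancels.
Near z = 1 - 2*I we can therefore write f(z) = g(z)/(z - 1 + 2*I)^3 with g analytic at 1 - 2*I and g(1 - 2*I) ≠ 0 (g is the numerator divided by the remaining denominator factors).

Hence z = 1 - 2*I is a pole of order 3.

Final answer: 3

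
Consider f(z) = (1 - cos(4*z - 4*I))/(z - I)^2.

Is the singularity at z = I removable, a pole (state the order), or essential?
removable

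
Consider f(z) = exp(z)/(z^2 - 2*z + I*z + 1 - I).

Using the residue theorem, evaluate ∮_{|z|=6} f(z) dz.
By the residue theorem, ∮_C f(z) dz = 2πi · (sum of the residues of f at the poles inside |z| = 6).

The denominator factors as (z - 1 + I)*(z - 1), so the singularities of f are simple poles at z = 1 - I, z = 1.
  |1 - I|² = 2 < 36 = 6², so this pole is inside the contour.
  |1|² = 1 < 36 = 6², so this pole is inside the contour.

With P(z) = exp(z) and Q(z) = z^2 - 2*z + I*z + 1 - I, each pole is simple, so Res(f, z₀) = P(z₀)/Q'(z₀) with Q'(z) = 2*z - 2 + I.
  Res(f, 1 - I) = P(1 - I)/Q'(1 - I) = (exp(1 - I))/(-I) = I*exp(1 - I)
  Res(f, 1) = P(1)/Q'(1) = (exp(1))/(I) = -exp(1)*I

Sum of residues inside C: -exp(1)*I + I*exp(1 - I)
∮_C f(z) dz = 2πi · (-exp(1)*I + I*exp(1 - I)) = 2*exp(1)*pi - 2*pi*exp(1 - I)

Final answer: 2*exp(1)*pi - 2*pi*exp(1 - I)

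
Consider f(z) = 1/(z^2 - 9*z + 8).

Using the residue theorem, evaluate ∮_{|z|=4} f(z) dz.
By the residue theorem, ∮_C f(z) dz = 2πi · (sum of the residues of f at the poles inside |z| = 4).

The denominator factors as (z - 1)*(z - 8), so the singularities of f are simple poles at z = 1, z = 8.
  |1|² = 1 < 16 = 4², so this pole is inside the contour.
  |8|² = 64 > 16 = 4², so this pole is outside the contour.

With P(z) = 1 and Q(z) = z^2 - 9*z + 8, each pole is simple, so Res(f, z₀) = P(z₀)/Q'(z₀) with Q'(z) = 2*z - 9.
  Res(f, 1) = P(1)/Q'(1) = (1)/(-7) = -1/7

∮_C f(z) dz = 2πi · (-1/7) = -2*I*pi/7

Final answer: -2*I*pi/7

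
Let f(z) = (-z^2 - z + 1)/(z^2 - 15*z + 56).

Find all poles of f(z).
The singularities of f are the zeros of the denominator. Factoring,
  z^2 - 15*z + 56 = (z - 7)*(z - 8)
so the candidates are z = 7, z = 8.

Check the numerator P(z) = -z^2 - z + 1 at each one:
  P(7) = -55 ≠ 0, so z = 7 is a (simple) pole.
  P(8) = -71 ≠ 0, so z = 8 is a (simple) pole.

Poles of f: {7, 8}

Final answer: {7, 8}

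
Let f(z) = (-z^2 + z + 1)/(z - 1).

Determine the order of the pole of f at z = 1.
Factor the denominator:
  z - 1 = (z - 1)

The numerator P(z) = -z^2 + z + 1 has P(1) = 1 ≠ 0, so no factor of (z - 1) cancels.
Near z = 1 we can therefore write f(z) = g(z)/(z - 1) with g analytic at 1 and g(1) ≠ 0 (g is just the numerator).

Hence z = 1 is a pole of order 1.

Final answer: 1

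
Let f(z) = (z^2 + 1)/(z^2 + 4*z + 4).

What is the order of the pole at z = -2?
2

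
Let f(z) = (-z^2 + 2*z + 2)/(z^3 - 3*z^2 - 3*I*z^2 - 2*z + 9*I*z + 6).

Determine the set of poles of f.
The singularities of f are the zeros of the denominator. Factoring,
  z^3 - 3*z^2 - 3*I*z^2 - 2*z + 9*I*z + 6 = (z - 3)*(z - I)*(z - 2*I)
so the candidates are z = 3, z = I, z = 2*I.

Check the numerator P(z) = -z^2 + 2*z + 2 at each one:
  P(3) = -1 ≠ 0, so z = 3 is a (simple) pole.
  P(I) = 3 + 2*I ≠ 0, so z = I is a (simple) pole.
  P(2*I) = 6 + 4*I ≠ 0, so z = 2*I is a (simple) pole.

Poles of f: {I, 2*I, 3}

Final answer: {I, 2*I, 3}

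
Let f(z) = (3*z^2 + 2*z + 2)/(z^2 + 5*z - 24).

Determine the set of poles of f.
The singularities of f are the zeros of the denominator. Factoring,
  z^2 + 5*z - 24 = (z - 3)*(z + 8)
so the candidates are z = 3, z = -8.

Check the numerator P(z) = 3*z^2 + 2*z + 2 at each one:
  P(3) = 35 ≠ 0, so z = 3 is a (simple) pole.
  P(-8) = 178 ≠ 0, so z = -8 is a (simple) pole.

Poles of f: {-8, 3}

Final answer: {-8, 3}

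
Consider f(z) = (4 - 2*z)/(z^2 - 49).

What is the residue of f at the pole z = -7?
-9/7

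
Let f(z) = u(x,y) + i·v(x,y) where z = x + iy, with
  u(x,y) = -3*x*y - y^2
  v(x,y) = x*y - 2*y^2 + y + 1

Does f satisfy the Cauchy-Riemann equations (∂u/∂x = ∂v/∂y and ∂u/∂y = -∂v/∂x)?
∂u/∂x = -3*y
∂v/∂y = x - 4*y + 1
∂u/∂y = -3*x - 2*y
∂v/∂x = y
∂u/∂x ≠ ∂v/∂y and ∂u/∂y ≠ -∂v/∂x; the Cauchy-Riemann equations are not satisfied, so f is not analytic.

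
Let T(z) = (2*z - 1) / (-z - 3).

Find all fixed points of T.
T(z) = z means 2*z - 1 = z*(-z - 3), i.e.
  -z^2 - 5*z + 1 = 0.
Discriminant: (-5)^2 - 4*(-1)*(1) = 29, so the roots are real.
  z = (5 ± sqrt(29))/(2*(-1))
Fixed points: {-sqrt(29)/2 - 5/2, -5/2 + sqrt(29)/2}

Final answer: {-sqrt(29)/2 - 5/2, -5/2 + sqrt(29)/2}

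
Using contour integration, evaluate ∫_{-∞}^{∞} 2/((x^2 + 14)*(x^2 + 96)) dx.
Let f(z) = 2/((z^2 + 14)*(z^2 + 96)). The denominator has no real zeros and deg Q - deg P = 4 ≥ 2, so the integral of f over the upper semicircle |z| = R tends to 0 as R → ∞. Closing the contour in the upper half-plane,
  ∫_{-∞}^{∞} f(x) dx = 2πi · Σ Res(f, z_k)  over the poles with Im z_k > 0.

Zeros of the denominator: z^2 + 96 = 0 gives z = ±4*sqrt(6)*I; z^2 + 14 = 0 gives z = ±sqrt(14)*I.
Upper half-plane: z = sqrt(14)*I, z = 4*sqrt(6)*I (simple).

Each pole is a simple zero of Q(z) = z^4 + 110*z^2 + 1344, so Res(f, z₀) = P(z₀)/Q'(z₀) with P(z) = 2, Q'(z) = 4*z^3 + 220*z:
  Res(f, sqrt(14)*I) = (2)/(164*sqrt(14)*I) = -sqrt(14)*I/1148
  Res(f, 4*sqrt(6)*I) = (2)/(-656*sqrt(6)*I) = sqrt(6)*I/1968

Sum of residues: I*(-sqrt(14)/1148 + sqrt(6)/1968)
∫_{-∞}^{∞} f(x) dx = 2πi · (I*(-sqrt(14)/1148 + sqrt(6)/1968)) = pi*(-7*sqrt(6) + 12*sqrt(14))/6888

Final answer: pi*(-7*sqrt(6) + 12*sqrt(14))/6888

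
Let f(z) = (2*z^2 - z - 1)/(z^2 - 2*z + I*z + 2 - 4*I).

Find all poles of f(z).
The singularities of f are the zeros of the denominator. Factoring,
  z^2 - 2*z + I*z + 2 - 4*I = (z - 2 - I)*(z + 2*I)
so the candidates are z = 2 + I, z = -2*I.

Check the numerator P(z) = 2*z^2 - z - 1 at each one:
  P(2 + I) = 3 + 7*I ≠ 0, so z = 2 + I is a (simple) pole.
  P(-2*I) = -9 + 2*I ≠ 0, so z = -2*I is a (simple) pole.

Poles of f: {-2*I, 2 + I}

Final answer: {-2*I, 2 + I}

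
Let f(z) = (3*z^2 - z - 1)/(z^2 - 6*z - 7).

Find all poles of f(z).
{-1, 7}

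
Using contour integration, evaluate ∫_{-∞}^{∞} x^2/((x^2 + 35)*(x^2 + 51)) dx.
Let f(z) = z^2/((z^2 + 35)*(z^2 + 51)). The denominator has no real zeros and deg Q - deg P = 2 ≥ 2, so the integral of f over the upper semicircle |z| = R tends to 0 as R → ∞. Closing the contour in the upper half-plane,
  ∫_{-∞}^{∞} f(x) dx = 2πi · Σ Res(f, z_k)  over the poles with Im z_k > 0.

Zeros of the denominator: z^2 + 51 = 0 gives z = ±sqrt(51)*I; z^2 + 35 = 0 gives z = ±sqrt(35)*I.
Upper half-plane: z = sqrt(35)*I, z = sqrt(51)*I (simple).

Each pole is a simple zero of Q(z) = z^4 + 86*z^2 + 1785, so Res(f, z₀) = P(z₀)/Q'(z₀) with P(z) = z^2, Q'(z) = 4*z^3 + 172*z:
  Res(f, sqrt(35)*I) = (-35)/(32*sqrt(35)*I) = sqrt(35)*I/32
  Res(f, sqrt(51)*I) = (-51)/(-32*sqrt(51)*I) = -sqrt(51)*I/32

Sum of residues: I*(-sqrt(51) + sqrt(35))/32
∫_{-∞}^{∞} f(x) dx = 2πi · (I*(-sqrt(51) + sqrt(35))/32) = pi*(-sqrt(35) + sqrt(51))/16

Final answer: pi*(-sqrt(35) + sqrt(51))/16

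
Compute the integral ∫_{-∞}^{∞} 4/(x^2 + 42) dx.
Let f(z) = 4/(z^2 + 42). The denominator has no real zeros and deg Q - deg P = 2 ≥ 2, so the integral of f over the upper semicircle |z| = R tends to 0 as R → ∞. Closing the contour in the upper half-plane,
  ∫_{-∞}^{∞} f(x) dx = 2πi · Σ Res(f, z_k)  over the poles with Im z_k > 0.

Zeros of the denominator: z^2 + 42 = 0 gives z = ±sqrt(42)*I.
Upper half-plane: z = sqrt(42)*I (simple).

Each pole is a simple zero of Q(z) = z^2 + 42, so Res(f, z₀) = P(z₀)/Q'(z₀) with P(z) = 4, Q'(z) = 2*z:
  Res(f, sqrt(42)*I) = (4)/(2*sqrt(42)*I) = -sqrt(42)*I/21

∫_{-∞}^{∞} f(x) dx = 2πi · (-sqrt(42)*I/21) = 2*sqrt(42)*pi/21

Final answer: 2*sqrt(42)*pi/21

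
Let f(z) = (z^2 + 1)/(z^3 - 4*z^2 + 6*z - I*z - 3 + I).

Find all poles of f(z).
{1 - I, 1, 2 + I}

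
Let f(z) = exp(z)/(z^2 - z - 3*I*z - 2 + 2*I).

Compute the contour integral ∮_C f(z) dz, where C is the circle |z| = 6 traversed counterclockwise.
By the residue theorem, ∮_C f(z) dz = 2πi · (sum of the residues of f at the poles inside |z| = 6).

The denominator factors as (z - 2*I)*(z - 1 - I), so the singularities of f are simple poles at z = 2*I, z = 1 + I.
  |2*I|² = 4 < 36 = 6², so this pole is inside the contour.
  |1 + I|² = 2 < 36 = 6², so this pole is inside the contour.

With P(z) = exp(z) and Q(z) = z^2 - z - 3*I*z - 2 + 2*I, each pole is simple, so Res(f, z₀) = P(z₀)/Q'(z₀) with Q'(z) = 2*z - 1 - 3*I.
  Res(f, 2*I) = P(2*I)/Q'(2*I) = (exp(2*I))/(-1 + I) = (-1/2 - I/2)*exp(2*I)
  Res(f, 1 + I) = P(1 + I)/Q'(1 + I) = (exp(1 + I))/(1 - I) = (1/2 + I/2)*exp(1 + I)

Sum of residues inside C: (-1/2 - I/2)*exp(2*I) + (1/2 + I/2)*exp(1 + I)
∮_C f(z) dz = 2πi · ((-1/2 - I/2)*exp(2*I) + (1/2 + I/2)*exp(1 + I)) = pi*(-1 + I)*exp(1 + I) + pi*(1 - I)*exp(2*I)

Final answer: pi*(-1 + I)*exp(1 + I) + pi*(1 - I)*exp(2*I)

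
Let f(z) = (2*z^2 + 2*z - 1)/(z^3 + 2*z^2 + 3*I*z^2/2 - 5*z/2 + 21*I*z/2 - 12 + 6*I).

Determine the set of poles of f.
The singularities of f are the zeros of the denominator. Factoring,
  z^3 + 2*z^2 + 3*I*z^2/2 - 5*z/2 + 21*I*z/2 - 12 + 6*I = (z - 2 + 2*I)*(z + 1 + I)*(z + 3 - 3*I/2)
so the candidates are z = 2 - 2*I, z = -1 - I, z = -3 + 3*I/2.

Check the numerator P(z) = 2*z^2 + 2*z - 1 at each one:
  P(2 - 2*I) = 3 - 20*I ≠ 0, so z = 2 - 2*I is a (simple) pole.
  P(-1 - I) = -3 + 2*I ≠ 0, so z = -1 - I is a (simple) pole.
  P(-3 + 3*I/2) = 13/2 - 15*I ≠ 0, so z = -3 + 3*I/2 is a (simple) pole.

Poles of f: {-3 + 3*I/2, -1 - I, 2 - 2*I}

Final answer: {-3 + 3*I/2, -1 - I, 2 - 2*I}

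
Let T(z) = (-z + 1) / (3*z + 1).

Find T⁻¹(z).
Set w = T(z) = (-z + 1) / (3*z + 1) and solve for z:
  w*(3*z + 1) = -z + 1
  w + z*(3*w + 1) - 1 = 0
  z*(3*w + 1) = 1 - w
  z = (w - 1)/(-3*w - 1)
Renaming the variable, T⁻¹(z) = (z - 1)/(-3*z - 1) = (-z + 1)/(3*z + 1).
(Check: ad - bc = -4 ≠ 0, so T is invertible.)

Final answer: (-z + 1)/(3*z + 1)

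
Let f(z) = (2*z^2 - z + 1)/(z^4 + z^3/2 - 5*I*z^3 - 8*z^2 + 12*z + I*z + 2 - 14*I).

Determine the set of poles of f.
{-2 + 2*I, -1/2 + I, 1 - I, 1 + 3*I}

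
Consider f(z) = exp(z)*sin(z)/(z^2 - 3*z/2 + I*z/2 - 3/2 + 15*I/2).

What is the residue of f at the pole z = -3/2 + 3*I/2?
Write f(z) = P(z)/Q(z) with P(z) = exp(z)*sin(z) and Q(z) = z^2 - 3*z/2 + I*z/2 - 3/2 + 15*I/2.
The denominator factors as Q(z) = (z - 3 + 2*I)*(z + 3/2 - 3*I/2), so z = -3/2 + 3*I/2 is a simple zero of Q and P is analytic there; z = -3/2 + 3*I/2 is therefore a simple pole and
  Res(f, z₀) = P(z₀)/Q'(z₀).

Q'(z) = 2*z - 3/2 + I/2, so Q'(-3/2 + 3*I/2) = -9/2 + 7*I/2.
P(-3/2 + 3*I/2) = -exp(-3/2 + 3*I/2)*sin(3/2 - 3*I/2).

Res(f, -3/2 + 3*I/2) = (-exp(-3/2 + 3*I/2)*sin(3/2 - 3*I/2))/(-9/2 + 7*I/2) = (9/65 + 7*I/65)*exp(-3/2 + 3*I/2)*sin(3/2 - 3*I/2)

Final answer: (9/65 + 7*I/65)*exp(-3/2 + 3*I/2)*sin(3/2 - 3*I/2)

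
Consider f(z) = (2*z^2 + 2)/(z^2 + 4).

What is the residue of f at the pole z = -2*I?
-3*I/2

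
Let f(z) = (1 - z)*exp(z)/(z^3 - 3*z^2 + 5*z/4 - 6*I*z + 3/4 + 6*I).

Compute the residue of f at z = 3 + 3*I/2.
Write f(z) = P(z)/Q(z) with P(z) = (1 - z)*exp(z) and Q(z) = z^3 - 3*z^2 + 5*z/4 - 6*I*z + 3/4 + 6*I.
The denominator factors as Q(z) = (z - 3 - 3*I/2)*(z - 1)*(z + 1 + 3*I/2), so z = 3 + 3*I/2 is a simple zero of Q and P is analytic there; z = 3 + 3*I/2 is therefore a simple pole and
  Res(f, z₀) = P(z₀)/Q'(z₀).

Q'(z) = 3*z^2 - 6*z + 5/4 - 6*I, so Q'(3 + 3*I/2) = 7/2 + 12*I.
P(3 + 3*I/2) = (-2 - 3*I/2)*exp(3 + 3*I/2).

Res(f, 3 + 3*I/2) = ((-2 - 3*I/2)*exp(3 + 3*I/2))/(7/2 + 12*I) = (-4/25 + 3*I/25)*exp(3 + 3*I/2)

Final answer: (-4/25 + 3*I/25)*exp(3 + 3*I/2)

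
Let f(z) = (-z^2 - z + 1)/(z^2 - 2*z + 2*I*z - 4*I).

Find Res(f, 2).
Write f(z) = P(z)/Q(z) with P(z) = -z^2 - z + 1 and Q(z) = z^2 - 2*z + 2*I*z - 4*I.
The denominator factors as Q(z) = (z - 2)*(z + 2*I), so z = 2 is a simple zero of Q and P is analytic there; z = 2 is therefore a simple pole and
  Res(f, z₀) = P(z₀)/Q'(z₀).

Q'(z) = 2*z - 2 + 2*I, so Q'(2) = 2 + 2*I.
P(2) = -5.

Res(f, 2) = (-5)/(2 + 2*I) = -5/4 + 5*I/4

Final answer: -5/4 + 5*I/4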